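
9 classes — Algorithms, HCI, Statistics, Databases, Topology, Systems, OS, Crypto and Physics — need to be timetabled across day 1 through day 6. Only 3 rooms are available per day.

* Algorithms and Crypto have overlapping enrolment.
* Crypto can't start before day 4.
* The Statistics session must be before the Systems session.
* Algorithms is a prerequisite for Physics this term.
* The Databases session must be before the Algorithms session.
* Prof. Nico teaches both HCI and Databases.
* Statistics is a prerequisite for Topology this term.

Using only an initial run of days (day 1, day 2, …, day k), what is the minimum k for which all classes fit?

4 days

The precedence chain requires at least 3 distinct days.
With at most 3 per day and 9 classes, at least 3 days are needed.
Crypto can't be placed before day 4, so the schedule must run through at least day 4.
4 works (last occupied day: day 4): for example Algorithms=day 2; Systems=day 2; OS=day 1; Physics=day 3; Topology=day 2; Databases=day 1; HCI=day 3; Crypto=day 4; Statistics=day 1.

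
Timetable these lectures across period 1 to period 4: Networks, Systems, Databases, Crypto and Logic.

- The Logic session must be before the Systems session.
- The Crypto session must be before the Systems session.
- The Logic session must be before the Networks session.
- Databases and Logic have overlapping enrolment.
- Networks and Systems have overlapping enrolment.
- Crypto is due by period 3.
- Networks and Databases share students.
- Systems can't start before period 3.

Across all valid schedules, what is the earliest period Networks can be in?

period 2

Precedence pushes Networks to at least period 2.
Networks at period 2 is achievable: Networks in period 2; Crypto in period 1; Databases in period 3; Logic in period 1; Systems in period 3.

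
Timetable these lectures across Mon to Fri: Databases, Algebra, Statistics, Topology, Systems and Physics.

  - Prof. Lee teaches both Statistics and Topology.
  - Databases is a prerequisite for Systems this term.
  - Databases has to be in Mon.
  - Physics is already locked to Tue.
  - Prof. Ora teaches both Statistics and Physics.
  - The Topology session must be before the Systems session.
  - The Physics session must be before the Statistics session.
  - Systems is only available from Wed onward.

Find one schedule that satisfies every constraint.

Statistics -> Wed; Algebra -> Mon; Systems -> Wed; Physics -> Tue; Databases -> Mon; Topology -> Mon

Checking: Databases(Mon) before Systems(Wed); Physics(Tue) before Statistics(Wed); Topology(Mon) before Systems(Wed); Statistics(Wed) != Physics(Tue); Statistics(Wed) != Topology(Mon); Databases=Mon in [Mon,Mon]; Physics=Tue in [Tue,Tue]; Systems=Wed in [Wed,Fri].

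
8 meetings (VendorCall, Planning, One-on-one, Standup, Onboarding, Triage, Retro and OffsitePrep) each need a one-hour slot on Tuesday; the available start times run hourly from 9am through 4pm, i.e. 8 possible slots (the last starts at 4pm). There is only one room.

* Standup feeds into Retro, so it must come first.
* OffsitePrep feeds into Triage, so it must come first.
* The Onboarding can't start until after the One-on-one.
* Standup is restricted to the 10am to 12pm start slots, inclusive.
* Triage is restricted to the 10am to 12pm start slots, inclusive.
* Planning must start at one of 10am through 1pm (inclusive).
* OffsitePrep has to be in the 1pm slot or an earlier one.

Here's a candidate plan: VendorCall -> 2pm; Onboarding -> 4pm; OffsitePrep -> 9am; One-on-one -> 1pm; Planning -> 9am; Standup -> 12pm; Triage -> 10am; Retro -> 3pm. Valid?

Standup is restricted to the 10am to 12pm start slots, inclusive — holds.
The Onboarding can't start until after the One-on-one — holds.
Triage is restricted to the 10am to 12pm start slots, inclusive — holds.
There is only one room — violated.
OffsitePrep has to be in the 1pm slot or an earlier one — holds.
OffsitePrep feeds into Triage, so it must come first — holds.
Standup feeds into Retro, so it must come first — holds.
Planning must start at one of 10am through 1pm (inclusive) — violated.

Invalid. Planning must start at one of 10am through 1pm (inclusive).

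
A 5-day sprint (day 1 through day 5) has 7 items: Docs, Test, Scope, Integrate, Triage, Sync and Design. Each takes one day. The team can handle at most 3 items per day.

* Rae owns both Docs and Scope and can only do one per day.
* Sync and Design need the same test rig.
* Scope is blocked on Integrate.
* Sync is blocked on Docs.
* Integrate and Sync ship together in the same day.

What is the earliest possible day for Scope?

Precedence pushes Scope to at least day 3.
Scope at day 3 is achievable: Docs=day 1, Design=day 3, Integrate=day 2, Scope=day 3, Test=day 1, Sync=day 2, Triage=day 1.

day 3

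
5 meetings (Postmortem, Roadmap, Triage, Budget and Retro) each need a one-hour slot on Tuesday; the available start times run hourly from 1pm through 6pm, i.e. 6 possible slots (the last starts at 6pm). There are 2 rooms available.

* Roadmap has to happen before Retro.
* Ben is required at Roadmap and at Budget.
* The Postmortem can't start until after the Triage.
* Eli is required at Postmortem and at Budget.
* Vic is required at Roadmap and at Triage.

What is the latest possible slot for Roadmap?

5pm

Downstream work caps Roadmap at 5pm.
Roadmap at 5pm is achievable: Retro -> 6pm; Triage -> 1pm; Budget -> 1pm; Roadmap -> 5pm; Postmortem -> 2pm.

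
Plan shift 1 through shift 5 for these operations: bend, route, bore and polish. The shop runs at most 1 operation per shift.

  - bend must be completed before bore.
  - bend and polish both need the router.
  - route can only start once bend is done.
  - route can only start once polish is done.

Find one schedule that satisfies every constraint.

bore -> shift 4, bend -> shift 1, route -> shift 3, polish -> shift 2

Checking: bend(shift 1) before bore(shift 4); polish(shift 2) before route(shift 3); bend(shift 1) before route(shift 3); bend(shift 1) != polish(shift 2); max 1 per shift (cap 1).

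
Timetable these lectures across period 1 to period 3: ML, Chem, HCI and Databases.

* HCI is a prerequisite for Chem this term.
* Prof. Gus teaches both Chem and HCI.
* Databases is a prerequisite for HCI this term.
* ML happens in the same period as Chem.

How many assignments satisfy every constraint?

1

Enumerating: Databases -> period 1, ML -> period 3, Chem -> period 3, HCI -> period 2.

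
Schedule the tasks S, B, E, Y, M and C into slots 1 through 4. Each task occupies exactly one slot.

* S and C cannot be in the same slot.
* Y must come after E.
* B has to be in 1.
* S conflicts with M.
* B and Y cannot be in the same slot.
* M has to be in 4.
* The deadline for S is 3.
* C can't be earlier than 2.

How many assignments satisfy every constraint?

Splitting on S: it can be 1 (18), 2 (12), 3 (12). Listing each branch's schedules as (B, E, Y, M, C):
S=1: (1,1,2,4,2) (1,1,2,4,3) (1,1,2,4,4) (1,1,3,4,2) (1,1,3,4,3) (1,1,3,4,4) (1,1,4,4,2) (1,1,4,4,3) (1,1,4,4,4) (1,2,3,4,2) (1,2,3,4,3) (1,2,3,4,4) (1,2,4,4,2) (1,2,4,4,3) (1,2,4,4,4) (1,3,4,4,2) (1,3,4,4,3) (1,3,4,4,4) — 18.
S=2: (1,1,2,4,3) (1,1,2,4,4) (1,1,3,4,3) (1,1,3,4,4) (1,1,4,4,3) (1,1,4,4,4) (1,2,3,4,3) (1,2,3,4,4) (1,2,4,4,3) (1,2,4,4,4) (1,3,4,4,3) (1,3,4,4,4) — 12.
S=3: (1,1,2,4,2) (1,1,2,4,4) (1,1,3,4,2) (1,1,3,4,4) (1,1,4,4,2) (1,1,4,4,4) (1,2,3,4,2) (1,2,3,4,4) (1,2,4,4,2) (1,2,4,4,4) (1,3,4,4,2) (1,3,4,4,4) — 12.
Summing: 18 + 12 + 12 = 42.

42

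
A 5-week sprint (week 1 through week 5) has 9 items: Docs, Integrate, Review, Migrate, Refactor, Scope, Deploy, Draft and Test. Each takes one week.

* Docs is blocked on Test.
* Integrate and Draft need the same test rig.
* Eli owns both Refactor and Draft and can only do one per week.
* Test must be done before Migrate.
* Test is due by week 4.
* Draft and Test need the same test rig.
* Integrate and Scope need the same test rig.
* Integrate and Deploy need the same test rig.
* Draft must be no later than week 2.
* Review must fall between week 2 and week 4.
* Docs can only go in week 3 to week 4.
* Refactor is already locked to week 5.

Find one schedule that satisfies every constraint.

Refactor in week 5, Deploy in week 1, Test in week 2, Scope in week 1, Docs in week 3, Integrate in week 2, Review in week 2, Migrate in week 3, Draft in week 1

Checking: Test(week 2) before Docs(week 3); Test(week 2) before Migrate(week 3); Integrate(week 2) != Draft(week 1); Refactor(week 5) != Draft(week 1); Integrate(week 2) != Deploy(week 1); Integrate(week 2) != Scope(week 1); Draft(week 1) != Test(week 2); Review=week 2 in [week 2,week 4]; Docs=week 3 in [week 3,week 4]; Test=week 2 in [week 1,week 4]; Refactor=week 5 in [week 5,week 5]; Draft=week 1 in [week 1,week 2].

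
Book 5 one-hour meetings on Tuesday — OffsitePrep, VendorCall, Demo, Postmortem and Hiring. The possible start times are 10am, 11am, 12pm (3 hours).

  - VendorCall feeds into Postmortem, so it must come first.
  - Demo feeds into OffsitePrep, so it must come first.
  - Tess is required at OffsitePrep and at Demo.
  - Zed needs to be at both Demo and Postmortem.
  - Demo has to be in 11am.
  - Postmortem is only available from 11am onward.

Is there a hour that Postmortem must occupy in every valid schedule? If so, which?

Postmortem's window is 11am–12pm.
Demo is fixed at 11am, and Postmortem can't share a hour with Demo.
So Postmortem must be 12pm.

12pm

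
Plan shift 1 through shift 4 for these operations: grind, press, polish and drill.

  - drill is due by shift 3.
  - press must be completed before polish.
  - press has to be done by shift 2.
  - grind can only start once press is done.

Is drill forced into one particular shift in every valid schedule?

drill can be shift 1 (e.g. press=shift 1; grind=shift 2; polish=shift 2; drill=shift 1) or shift 2 (e.g. press=shift 1, polish=shift 2, drill=shift 2, grind=shift 2).

No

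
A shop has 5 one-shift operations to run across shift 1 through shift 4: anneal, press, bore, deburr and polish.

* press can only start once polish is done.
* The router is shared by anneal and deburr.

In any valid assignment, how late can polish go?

Downstream work caps polish at shift 3.
polish at shift 3 is achievable: deburr in shift 2, press in shift 4, bore in shift 1, polish in shift 3, anneal in shift 1.

shift 3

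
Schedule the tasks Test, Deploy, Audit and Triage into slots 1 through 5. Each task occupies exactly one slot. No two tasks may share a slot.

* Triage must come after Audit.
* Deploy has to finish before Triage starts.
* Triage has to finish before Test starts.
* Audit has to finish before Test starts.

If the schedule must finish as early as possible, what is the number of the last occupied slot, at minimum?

The precedence chain requires at least 3 distinct slots.
With at most 1 per slot and 4 tasks, at least 4 slots are needed.
4 works (last occupied slot: 4): for example Test in 4; Deploy in 2; Triage in 3; Audit in 1.

4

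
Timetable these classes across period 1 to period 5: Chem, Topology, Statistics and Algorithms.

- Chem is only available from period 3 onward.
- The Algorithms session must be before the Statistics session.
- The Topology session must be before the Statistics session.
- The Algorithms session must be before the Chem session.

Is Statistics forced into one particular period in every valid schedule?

Statistics can be period 2 (e.g. Statistics in period 2; Algorithms in period 1; Topology in period 1; Chem in period 3) or period 3 (e.g. Chem -> period 3, Topology -> period 1, Algorithms -> period 1, Statistics -> period 3).

No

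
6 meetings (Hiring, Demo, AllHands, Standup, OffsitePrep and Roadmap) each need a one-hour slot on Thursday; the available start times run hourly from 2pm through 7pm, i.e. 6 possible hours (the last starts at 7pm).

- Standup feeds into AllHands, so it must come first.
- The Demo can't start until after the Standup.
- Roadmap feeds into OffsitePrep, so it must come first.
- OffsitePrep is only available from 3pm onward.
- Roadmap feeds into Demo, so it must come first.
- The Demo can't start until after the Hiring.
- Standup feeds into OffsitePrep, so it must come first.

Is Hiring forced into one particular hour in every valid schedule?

Hiring can be 2pm (e.g. AllHands=3pm, Hiring=2pm, Standup=2pm, Roadmap=2pm, Demo=3pm, OffsitePrep=3pm) or 3pm (e.g. Standup=2pm; Demo=4pm; Roadmap=2pm; Hiring=3pm; AllHands=3pm; OffsitePrep=3pm).

No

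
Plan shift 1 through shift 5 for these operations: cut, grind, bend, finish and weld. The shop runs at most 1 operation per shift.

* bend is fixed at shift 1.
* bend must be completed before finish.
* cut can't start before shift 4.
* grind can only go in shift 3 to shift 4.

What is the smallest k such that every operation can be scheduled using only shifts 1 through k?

The precedence chain requires at least 2 distinct shifts.
With at most 1 per shift and 5 operations, at least 5 shifts are needed.
cut can't be placed before shift 4, so the schedule must run through at least shift 4.
5 works (last occupied shift: shift 5): for example cut=shift 4, finish=shift 2, bend=shift 1, weld=shift 5, grind=shift 3.

5 shifts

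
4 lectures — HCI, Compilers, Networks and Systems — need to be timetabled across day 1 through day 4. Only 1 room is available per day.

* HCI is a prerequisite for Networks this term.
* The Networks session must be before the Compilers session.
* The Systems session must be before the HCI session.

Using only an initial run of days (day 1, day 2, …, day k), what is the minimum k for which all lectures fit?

4

The precedence chain requires at least 4 distinct days.
With at most 1 per day and 4 lectures, at least 4 days are needed.
4 works (last occupied day: day 4): for example Compilers=day 4, HCI=day 2, Networks=day 3, Systems=day 1.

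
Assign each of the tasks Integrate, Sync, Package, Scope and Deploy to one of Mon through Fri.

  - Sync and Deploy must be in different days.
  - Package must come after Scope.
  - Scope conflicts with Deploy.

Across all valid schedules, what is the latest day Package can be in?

Fri

Precedence pushes Package to at least Tue.
Package at Fri is achievable: Deploy=Tue; Scope=Mon; Package=Fri; Integrate=Mon; Sync=Mon.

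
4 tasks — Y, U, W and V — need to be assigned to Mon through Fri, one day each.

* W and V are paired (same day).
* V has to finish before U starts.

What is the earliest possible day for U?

Precedence pushes U to at least Tue.
U at Tue is achievable: U in Tue; Y in Mon; W in Mon; V in Mon.

Tue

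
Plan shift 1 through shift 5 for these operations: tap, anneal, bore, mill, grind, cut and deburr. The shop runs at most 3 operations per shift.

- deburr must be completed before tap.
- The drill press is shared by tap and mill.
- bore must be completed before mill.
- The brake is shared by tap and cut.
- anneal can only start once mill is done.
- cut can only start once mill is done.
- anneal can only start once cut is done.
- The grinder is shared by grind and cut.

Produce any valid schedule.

anneal -> shift 4, deburr -> shift 1, mill -> shift 2, bore -> shift 1, tap -> shift 4, cut -> shift 3, grind -> shift 1

Checking: mill(shift 2) before anneal(shift 4); mill(shift 2) before cut(shift 3); deburr(shift 1) before tap(shift 4); cut(shift 3) before anneal(shift 4); bore(shift 1) before mill(shift 2); tap(shift 4) != mill(shift 2); grind(shift 1) != cut(shift 3); tap(shift 4) != cut(shift 3); max 3 per shift (cap 3).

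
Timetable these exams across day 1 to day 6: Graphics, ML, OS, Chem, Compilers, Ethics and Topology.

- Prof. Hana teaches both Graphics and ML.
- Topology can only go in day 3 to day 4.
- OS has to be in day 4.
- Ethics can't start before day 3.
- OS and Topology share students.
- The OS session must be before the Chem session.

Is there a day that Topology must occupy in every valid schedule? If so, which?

Topology's window is day 3–day 4.
OS is fixed at day 4, and Topology can't share a day with OS.
So Topology must be day 3.

day 3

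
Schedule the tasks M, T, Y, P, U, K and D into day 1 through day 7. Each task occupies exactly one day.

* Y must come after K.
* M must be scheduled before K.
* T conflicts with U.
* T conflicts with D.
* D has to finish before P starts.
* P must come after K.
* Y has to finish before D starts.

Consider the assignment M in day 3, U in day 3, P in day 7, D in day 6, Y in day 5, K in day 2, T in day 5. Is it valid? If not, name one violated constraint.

P must come after K — holds.
Y has to finish before D starts — holds.
T conflicts with U — holds.
D has to finish before P starts — holds.
T conflicts with D — holds.
Y must come after K — holds.
M must be scheduled before K — violated.

No. M must be scheduled before K is not satisfied.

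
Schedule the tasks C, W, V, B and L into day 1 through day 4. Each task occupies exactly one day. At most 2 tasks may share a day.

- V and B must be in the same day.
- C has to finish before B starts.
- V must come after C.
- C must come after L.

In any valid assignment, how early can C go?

day 2

Precedence pushes C to at least day 2; downstream work caps C at day 3.
C at day 2 is achievable: W -> day 1; L -> day 1; C -> day 2; V -> day 3; B -> day 3.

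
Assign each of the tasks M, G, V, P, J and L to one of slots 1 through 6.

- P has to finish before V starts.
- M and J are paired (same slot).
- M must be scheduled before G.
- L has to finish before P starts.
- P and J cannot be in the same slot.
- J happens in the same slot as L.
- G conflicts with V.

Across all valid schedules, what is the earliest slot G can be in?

2

Precedence pushes G to at least 2.
G at 2 is achievable: G=2, J=1, L=1, M=1, V=3, P=2.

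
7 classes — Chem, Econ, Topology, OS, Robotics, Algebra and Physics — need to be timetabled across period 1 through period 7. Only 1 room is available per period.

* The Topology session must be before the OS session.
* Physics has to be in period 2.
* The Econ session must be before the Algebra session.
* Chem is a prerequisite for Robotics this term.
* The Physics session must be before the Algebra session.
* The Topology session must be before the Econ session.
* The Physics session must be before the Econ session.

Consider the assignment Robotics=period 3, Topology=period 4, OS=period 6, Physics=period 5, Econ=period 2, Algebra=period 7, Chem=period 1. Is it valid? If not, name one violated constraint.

The Physics session must be before the Algebra session — holds.
Chem is a prerequisite for Robotics this term — holds.
Only 1 room is available per period — holds.
The Econ session must be before the Algebra session — holds.
Physics has to be in period 2 — violated.
The Physics session must be before the Econ session — violated.
The Topology session must be before the OS session — holds.
The Topology session must be before the Econ session — violated.

Invalid. The Physics session must be before the Econ session.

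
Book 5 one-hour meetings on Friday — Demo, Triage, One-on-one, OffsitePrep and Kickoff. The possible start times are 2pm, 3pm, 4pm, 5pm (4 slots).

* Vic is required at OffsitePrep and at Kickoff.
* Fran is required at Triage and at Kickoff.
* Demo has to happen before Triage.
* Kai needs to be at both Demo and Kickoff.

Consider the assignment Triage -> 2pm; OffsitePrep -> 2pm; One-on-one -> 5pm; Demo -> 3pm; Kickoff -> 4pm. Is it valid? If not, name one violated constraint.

No. Demo has to happen before Triage is not satisfied.

Fran is required at Triage and at Kickoff — holds.
Kai needs to be at both Demo and Kickoff — holds.
Demo has to happen before Triage — violated.
Vic is required at OffsitePrep and at Kickoff — holds.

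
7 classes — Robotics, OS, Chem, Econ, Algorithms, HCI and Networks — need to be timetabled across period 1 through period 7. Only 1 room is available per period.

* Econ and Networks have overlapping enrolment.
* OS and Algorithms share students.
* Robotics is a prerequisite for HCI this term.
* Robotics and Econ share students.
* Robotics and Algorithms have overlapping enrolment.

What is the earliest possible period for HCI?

Precedence pushes HCI to at least period 2.
HCI at period 2 is achievable: Networks=period 7; Robotics=period 1; Econ=period 5; Algorithms=period 6; Chem=period 4; OS=period 3; HCI=period 2.

period 2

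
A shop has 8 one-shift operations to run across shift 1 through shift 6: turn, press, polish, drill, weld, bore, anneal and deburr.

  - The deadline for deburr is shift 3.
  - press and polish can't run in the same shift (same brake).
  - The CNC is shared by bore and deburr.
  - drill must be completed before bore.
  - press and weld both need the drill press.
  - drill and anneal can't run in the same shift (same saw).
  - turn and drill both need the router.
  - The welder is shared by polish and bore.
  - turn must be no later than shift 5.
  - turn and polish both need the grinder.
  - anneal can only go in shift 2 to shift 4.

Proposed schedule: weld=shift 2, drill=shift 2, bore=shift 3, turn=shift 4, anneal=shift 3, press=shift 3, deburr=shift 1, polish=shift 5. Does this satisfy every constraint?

anneal can only go in shift 2 to shift 4 — holds.
The welder is shared by polish and bore — holds.
The deadline for deburr is shift 3 — holds.
press and weld both need the drill press — holds.
turn must be no later than shift 5 — holds.
press and polish can't run in the same shift (same brake) — holds.
drill must be completed before bore — holds.
turn and drill both need the router — holds.
The CNC is shared by bore and deburr — holds.
turn and polish both need the grinder — holds.
drill and anneal can't run in the same shift (same saw) — holds.

Yes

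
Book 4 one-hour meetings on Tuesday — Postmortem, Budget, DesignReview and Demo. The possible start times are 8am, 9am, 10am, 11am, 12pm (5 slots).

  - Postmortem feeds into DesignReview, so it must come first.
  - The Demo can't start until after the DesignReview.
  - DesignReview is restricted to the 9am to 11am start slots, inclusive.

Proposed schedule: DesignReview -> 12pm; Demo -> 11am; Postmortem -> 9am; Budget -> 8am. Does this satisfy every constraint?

No. DesignReview is restricted to the 9am to 11am start slots, inclusive is not satisfied.

The Demo can't start until after the DesignReview — violated.
Postmortem feeds into DesignReview, so it must come first — holds.
DesignReview is restricted to the 9am to 11am start slots, inclusive — violated.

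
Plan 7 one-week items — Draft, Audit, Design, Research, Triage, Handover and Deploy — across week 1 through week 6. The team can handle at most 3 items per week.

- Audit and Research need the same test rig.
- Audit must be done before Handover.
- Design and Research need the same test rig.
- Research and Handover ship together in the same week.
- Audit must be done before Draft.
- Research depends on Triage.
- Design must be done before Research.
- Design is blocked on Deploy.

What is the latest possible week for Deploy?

week 4

Downstream work caps Deploy at week 4.
Deploy at week 4 is achievable: Research=week 6; Draft=week 2; Audit=week 1; Design=week 5; Triage=week 1; Deploy=week 4; Handover=week 6.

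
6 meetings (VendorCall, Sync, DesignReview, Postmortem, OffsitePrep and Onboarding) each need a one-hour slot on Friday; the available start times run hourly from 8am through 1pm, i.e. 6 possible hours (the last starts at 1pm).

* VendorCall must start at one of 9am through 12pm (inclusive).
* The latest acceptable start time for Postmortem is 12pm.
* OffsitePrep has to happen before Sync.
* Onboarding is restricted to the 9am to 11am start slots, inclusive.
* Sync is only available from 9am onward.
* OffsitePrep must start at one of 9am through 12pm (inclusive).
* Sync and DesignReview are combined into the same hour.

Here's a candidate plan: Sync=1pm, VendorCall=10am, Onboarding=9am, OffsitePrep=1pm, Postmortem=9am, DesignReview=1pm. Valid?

No. OffsitePrep must start at one of 9am through 12pm (inclusive) is not satisfied.

OffsitePrep has to happen before Sync — violated.
Sync is only available from 9am onward — holds.
OffsitePrep must start at one of 9am through 12pm (inclusive) — violated.
VendorCall must start at one of 9am through 12pm (inclusive) — holds.
Onboarding is restricted to the 9am to 11am start slots, inclusive — holds.
Sync and DesignReview are combined into the same hour — holds.
The latest acceptable start time for Postmortem is 12pm — holds.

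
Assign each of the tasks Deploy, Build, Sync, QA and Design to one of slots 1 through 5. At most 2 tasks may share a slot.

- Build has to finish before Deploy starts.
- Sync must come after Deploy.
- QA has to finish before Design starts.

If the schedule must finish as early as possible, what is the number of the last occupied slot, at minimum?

slot 3

The precedence chain requires at least 3 distinct slots.
With at most 2 per slot and 5 tasks, at least 3 slots are needed.
3 works (last occupied slot: 3): for example QA -> 1; Deploy -> 2; Design -> 2; Sync -> 3; Build -> 1.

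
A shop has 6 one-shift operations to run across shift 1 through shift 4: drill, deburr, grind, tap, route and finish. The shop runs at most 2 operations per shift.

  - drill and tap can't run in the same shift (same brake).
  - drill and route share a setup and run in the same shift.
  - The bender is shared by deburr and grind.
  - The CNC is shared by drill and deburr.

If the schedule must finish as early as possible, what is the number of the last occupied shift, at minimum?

With at most 2 per shift and 6 operations, at least 3 shifts are needed.
3 works (last occupied shift: shift 3): for example drill=shift 1; tap=shift 2; finish=shift 3; route=shift 1; deburr=shift 2; grind=shift 3.

shift 3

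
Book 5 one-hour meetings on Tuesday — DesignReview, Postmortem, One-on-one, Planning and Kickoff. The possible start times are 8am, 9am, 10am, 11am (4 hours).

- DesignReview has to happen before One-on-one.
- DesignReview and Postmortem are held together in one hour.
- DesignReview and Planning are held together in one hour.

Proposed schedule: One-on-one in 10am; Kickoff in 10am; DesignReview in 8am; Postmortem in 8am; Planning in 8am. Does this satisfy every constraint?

DesignReview and Planning are held together in one hour — holds.
DesignReview has to happen before One-on-one — holds.
DesignReview and Postmortem are held together in one hour — holds.

Yes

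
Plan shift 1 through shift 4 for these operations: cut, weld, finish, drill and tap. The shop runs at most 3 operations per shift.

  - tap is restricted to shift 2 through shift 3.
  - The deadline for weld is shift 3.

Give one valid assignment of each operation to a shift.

cut in shift 1; weld in shift 1; finish in shift 1; drill in shift 2; tap in shift 2

Checking: weld=shift 1 in [shift 1,shift 3]; tap=shift 2 in [shift 2,shift 3]; max 3 per shift (cap 3).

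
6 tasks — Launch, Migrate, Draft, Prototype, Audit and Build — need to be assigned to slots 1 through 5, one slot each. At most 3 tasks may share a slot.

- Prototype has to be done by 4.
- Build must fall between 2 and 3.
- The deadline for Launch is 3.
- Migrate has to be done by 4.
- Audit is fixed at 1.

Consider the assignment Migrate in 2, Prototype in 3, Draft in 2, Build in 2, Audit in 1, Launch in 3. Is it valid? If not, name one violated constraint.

Valid

Migrate has to be done by 4 — holds.
The deadline for Launch is 3 — holds.
Build must fall between 2 and 3 — holds.
Prototype has to be done by 4 — holds.
Audit is fixed at 1 — holds.
At most 3 tasks may share a slot — holds.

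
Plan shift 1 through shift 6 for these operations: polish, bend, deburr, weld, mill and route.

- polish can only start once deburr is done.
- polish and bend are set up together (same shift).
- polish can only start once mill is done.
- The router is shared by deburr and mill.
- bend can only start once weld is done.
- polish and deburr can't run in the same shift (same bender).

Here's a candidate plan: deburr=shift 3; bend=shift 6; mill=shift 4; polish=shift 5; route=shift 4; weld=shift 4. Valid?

Invalid. polish and bend are set up together (same shift).

polish and bend are set up together (same shift) — violated.
polish can only start once mill is done — holds.
The router is shared by deburr and mill — holds.
polish and deburr can't run in the same shift (same bender) — holds.
bend can only start once weld is done — holds.
polish can only start once deburr is done — holds.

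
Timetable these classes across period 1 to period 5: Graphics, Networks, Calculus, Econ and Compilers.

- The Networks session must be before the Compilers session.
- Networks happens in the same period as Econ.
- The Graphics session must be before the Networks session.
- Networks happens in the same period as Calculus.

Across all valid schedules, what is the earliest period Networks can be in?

period 2

Precedence pushes Networks to at least period 2; downstream work caps Networks at period 4.
Networks at period 2 is achievable: Networks -> period 2; Compilers -> period 3; Calculus -> period 2; Graphics -> period 1; Econ -> period 2.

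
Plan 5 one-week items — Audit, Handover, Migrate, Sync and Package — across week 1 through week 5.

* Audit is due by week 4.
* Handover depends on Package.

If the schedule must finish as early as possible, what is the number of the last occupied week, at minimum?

The precedence chain requires at least 2 distinct weeks.
2 works (last occupied week: week 2): for example Handover in week 2; Audit in week 1; Migrate in week 1; Package in week 1; Sync in week 1.

2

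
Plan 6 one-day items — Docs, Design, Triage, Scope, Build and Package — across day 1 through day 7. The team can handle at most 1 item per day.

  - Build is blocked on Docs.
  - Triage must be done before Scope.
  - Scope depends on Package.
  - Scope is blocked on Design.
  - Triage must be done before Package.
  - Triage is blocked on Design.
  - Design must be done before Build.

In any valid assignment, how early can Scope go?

Precedence pushes Scope to at least day 4.
Scope at day 4 is achievable: Package=day 3; Scope=day 4; Build=day 6; Docs=day 5; Triage=day 2; Design=day 1.

day 4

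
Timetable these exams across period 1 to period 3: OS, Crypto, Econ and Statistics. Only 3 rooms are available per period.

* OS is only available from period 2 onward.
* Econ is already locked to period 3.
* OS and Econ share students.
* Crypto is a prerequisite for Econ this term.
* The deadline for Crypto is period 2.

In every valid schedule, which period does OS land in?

OS's window is period 2–period 3.
Econ is fixed at period 3, and OS can't share a period with Econ.
So OS must be period 2.

period 2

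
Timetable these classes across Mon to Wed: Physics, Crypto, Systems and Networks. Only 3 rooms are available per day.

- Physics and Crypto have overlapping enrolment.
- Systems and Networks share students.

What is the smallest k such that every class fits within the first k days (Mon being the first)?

With at most 3 per day and 4 classes, at least 2 days are needed.
2 works (last occupied day: Tue): for example Physics=Mon, Crypto=Tue, Networks=Tue, Systems=Mon.

2 days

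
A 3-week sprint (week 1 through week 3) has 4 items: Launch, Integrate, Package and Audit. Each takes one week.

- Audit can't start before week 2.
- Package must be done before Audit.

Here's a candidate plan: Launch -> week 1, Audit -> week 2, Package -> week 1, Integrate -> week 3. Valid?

Audit can't start before week 2 — holds.
Package must be done before Audit — holds.

Yes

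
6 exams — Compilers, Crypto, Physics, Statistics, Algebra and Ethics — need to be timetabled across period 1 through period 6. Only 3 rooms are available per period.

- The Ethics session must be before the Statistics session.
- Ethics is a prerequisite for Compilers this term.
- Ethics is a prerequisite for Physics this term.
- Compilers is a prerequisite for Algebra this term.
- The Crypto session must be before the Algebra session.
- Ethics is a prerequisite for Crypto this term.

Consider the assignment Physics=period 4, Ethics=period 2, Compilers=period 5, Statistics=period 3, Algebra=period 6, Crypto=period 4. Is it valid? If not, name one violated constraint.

Ethics is a prerequisite for Physics this term — holds.
Only 3 rooms are available per period — holds.
Compilers is a prerequisite for Algebra this term — holds.
The Ethics session must be before the Statistics session — holds.
Ethics is a prerequisite for Crypto this term — holds.
The Crypto session must be before the Algebra session — holds.
Ethics is a prerequisite for Compilers this term — holds.

Yes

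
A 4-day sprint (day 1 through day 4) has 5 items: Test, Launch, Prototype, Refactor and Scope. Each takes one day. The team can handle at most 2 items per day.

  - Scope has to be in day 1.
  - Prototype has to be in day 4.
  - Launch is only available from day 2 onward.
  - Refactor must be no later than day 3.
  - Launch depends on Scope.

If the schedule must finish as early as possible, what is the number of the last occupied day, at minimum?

The precedence chain requires at least 2 distinct days.
With at most 2 per day and 5 tasks, at least 3 days are needed.
Prototype can't be placed before day 4, so the schedule must run through at least day 4.
4 works (last occupied day: day 4): for example Launch in day 2, Test in day 2, Prototype in day 4, Refactor in day 1, Scope in day 1.

day 4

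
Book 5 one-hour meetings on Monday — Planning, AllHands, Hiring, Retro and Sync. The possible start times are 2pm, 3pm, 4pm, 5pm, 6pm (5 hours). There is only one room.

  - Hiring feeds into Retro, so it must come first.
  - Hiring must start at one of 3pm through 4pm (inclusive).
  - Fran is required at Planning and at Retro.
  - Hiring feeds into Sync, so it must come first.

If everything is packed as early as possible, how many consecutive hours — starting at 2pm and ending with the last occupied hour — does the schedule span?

5

The precedence chain requires at least 2 distinct hours.
With at most 1 per hour and 5 meetings, at least 5 hours are needed.
Propagating the time windows through the other constraints, Retro can't land before 4pm — that is hour 3 counting from 2pm — so the schedule must run through at least 3 hours.
5 works (last occupied hour: 6pm): for example Planning in 2pm; Sync in 5pm; Retro in 4pm; Hiring in 3pm; AllHands in 6pm.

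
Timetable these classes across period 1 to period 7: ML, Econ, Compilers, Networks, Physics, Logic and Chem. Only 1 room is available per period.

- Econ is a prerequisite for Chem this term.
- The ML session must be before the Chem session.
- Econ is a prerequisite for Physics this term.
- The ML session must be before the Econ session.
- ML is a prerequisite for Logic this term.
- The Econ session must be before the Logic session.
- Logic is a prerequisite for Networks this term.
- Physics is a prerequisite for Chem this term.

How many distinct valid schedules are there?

Splitting on ML: it can be period 1 (36), period 2 (6). Listing each branch's schedules as (Econ, Compilers, Networks, Physics, Logic, Chem) by period number:
ML=period 1: (2,3,5,6,4,7) (2,3,6,4,5,7) (2,3,6,5,4,7) (2,3,7,4,5,6) (2,3,7,4,6,5) (2,3,7,5,4,6) (2,4,5,6,3,7) (2,4,6,3,5,7) (2,4,6,5,3,7) (2,4,7,3,5,6) (2,4,7,3,6,5) (2,4,7,5,3,6) (2,5,4,6,3,7) (2,5,6,3,4,7) (2,5,6,4,3,7) (2,5,7,3,4,6) (2,5,7,3,6,4) (2,5,7,4,3,6) (2,6,4,5,3,7) (2,6,5,3,4,7) (2,6,5,4,3,7) (2,6,7,3,4,5) (2,6,7,3,5,4) (2,6,7,4,3,5) (2,7,4,5,3,6) (2,7,5,3,4,6) (2,7,5,4,3,6) (2,7,6,3,4,5) (2,7,6,3,5,4) (2,7,6,4,3,5) (3,2,5,6,4,7) (3,2,6,4,5,7) (3,2,6,5,4,7) (3,2,7,4,5,6) (3,2,7,4,6,5) (3,2,7,5,4,6) — 36.
ML=period 2: (3,1,5,6,4,7) (3,1,6,4,5,7) (3,1,6,5,4,7) (3,1,7,4,5,6) (3,1,7,4,6,5) (3,1,7,5,4,6) — 6.
Summing: 36 + 6 = 42.

42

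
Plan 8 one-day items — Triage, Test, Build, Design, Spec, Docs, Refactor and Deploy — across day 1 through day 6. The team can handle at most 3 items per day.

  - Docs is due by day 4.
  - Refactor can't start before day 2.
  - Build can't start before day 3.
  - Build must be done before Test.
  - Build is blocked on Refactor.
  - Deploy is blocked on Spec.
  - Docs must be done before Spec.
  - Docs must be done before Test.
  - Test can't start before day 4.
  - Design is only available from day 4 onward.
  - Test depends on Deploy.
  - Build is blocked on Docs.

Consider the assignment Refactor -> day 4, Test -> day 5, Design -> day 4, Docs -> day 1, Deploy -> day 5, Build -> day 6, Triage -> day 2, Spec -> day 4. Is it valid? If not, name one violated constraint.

Docs must be done before Test — holds.
Build must be done before Test — violated.
The team can handle at most 3 items per day — holds.
Docs must be done before Spec — holds.
Build is blocked on Refactor — holds.
Docs is due by day 4 — holds.
Build is blocked on Docs — holds.
Test depends on Deploy — violated.
Test can't start before day 4 — holds.
Build can't start before day 3 — holds.
Deploy is blocked on Spec — holds.
Refactor can't start before day 2 — holds.
Design is only available from day 4 onward — holds.

No. Build must be done before Test is not satisfied.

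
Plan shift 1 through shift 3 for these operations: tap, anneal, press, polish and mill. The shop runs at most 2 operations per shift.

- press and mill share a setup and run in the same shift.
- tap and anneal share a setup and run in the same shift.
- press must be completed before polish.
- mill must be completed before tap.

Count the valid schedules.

2

Enumerating: press=shift 1; polish=shift 3; mill=shift 1; anneal=shift 2; tap=shift 2 | tap -> shift 3, press -> shift 1, polish -> shift 2, anneal -> shift 3, mill -> shift 1.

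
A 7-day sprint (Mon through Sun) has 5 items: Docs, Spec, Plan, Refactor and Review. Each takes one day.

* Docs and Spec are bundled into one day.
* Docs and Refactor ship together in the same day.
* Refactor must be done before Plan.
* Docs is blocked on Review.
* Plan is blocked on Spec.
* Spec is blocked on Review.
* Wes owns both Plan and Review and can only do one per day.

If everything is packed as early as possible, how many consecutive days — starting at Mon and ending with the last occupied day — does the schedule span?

3

The precedence chain requires at least 3 distinct days.
3 works (last occupied day: Wed): for example Refactor=Tue, Spec=Tue, Plan=Wed, Docs=Tue, Review=Mon.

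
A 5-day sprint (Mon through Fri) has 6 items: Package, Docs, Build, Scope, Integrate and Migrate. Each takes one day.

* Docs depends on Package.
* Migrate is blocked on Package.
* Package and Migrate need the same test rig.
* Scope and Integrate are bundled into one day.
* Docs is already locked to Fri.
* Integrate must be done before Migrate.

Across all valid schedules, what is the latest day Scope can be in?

Thu

Scope must be in the same day as Integrate, which can't be after Thu, so Scope is at most Thu.
Scope at Thu is achievable: Build=Mon, Migrate=Fri, Scope=Thu, Package=Mon, Docs=Fri, Integrate=Thu.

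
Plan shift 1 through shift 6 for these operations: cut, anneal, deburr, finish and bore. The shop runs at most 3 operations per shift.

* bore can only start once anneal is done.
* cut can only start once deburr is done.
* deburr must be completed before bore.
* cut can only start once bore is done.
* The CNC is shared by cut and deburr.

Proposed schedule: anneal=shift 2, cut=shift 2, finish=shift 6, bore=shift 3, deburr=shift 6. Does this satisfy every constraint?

cut can only start once bore is done — violated.
bore can only start once anneal is done — holds.
deburr must be completed before bore — violated.
cut can only start once deburr is done — violated.
The shop runs at most 3 operations per shift — holds.
The CNC is shared by cut and deburr — holds.

Invalid. cut can only start once deburr is done.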